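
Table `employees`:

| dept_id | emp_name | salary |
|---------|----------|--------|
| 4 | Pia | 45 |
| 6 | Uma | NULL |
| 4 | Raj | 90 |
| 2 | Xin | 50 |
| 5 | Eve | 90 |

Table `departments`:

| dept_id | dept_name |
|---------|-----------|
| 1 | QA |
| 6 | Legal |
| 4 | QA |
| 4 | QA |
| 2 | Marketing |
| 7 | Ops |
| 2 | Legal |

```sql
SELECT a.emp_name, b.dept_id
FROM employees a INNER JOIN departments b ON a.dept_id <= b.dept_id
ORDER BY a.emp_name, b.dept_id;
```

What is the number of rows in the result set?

18

INNER JOIN keeps only pairs where the ON condition holds.
Matching on a.dept_id <= b.dept_id.
- a (dept_id=4) pairs with 4 row(s) of b.
- a (dept_id=6) pairs with 2 row(s) of b.
- a (dept_id=4) pairs with 4 row(s) of b.
- a (dept_id=2) pairs with 6 row(s) of b.
- a (dept_id=5) pairs with 2 row(s) of b.
Total: 18 rows.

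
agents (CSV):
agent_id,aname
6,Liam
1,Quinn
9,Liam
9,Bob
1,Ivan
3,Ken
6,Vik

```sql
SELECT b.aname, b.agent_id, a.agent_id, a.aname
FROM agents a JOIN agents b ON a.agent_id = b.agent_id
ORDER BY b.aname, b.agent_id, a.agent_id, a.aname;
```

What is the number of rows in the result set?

13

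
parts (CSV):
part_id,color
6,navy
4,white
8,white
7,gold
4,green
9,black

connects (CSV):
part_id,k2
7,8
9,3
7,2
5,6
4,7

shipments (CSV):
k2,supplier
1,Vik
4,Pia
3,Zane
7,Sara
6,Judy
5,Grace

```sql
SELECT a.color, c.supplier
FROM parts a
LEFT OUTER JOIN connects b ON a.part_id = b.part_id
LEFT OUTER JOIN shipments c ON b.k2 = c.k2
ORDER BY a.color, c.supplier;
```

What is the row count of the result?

7

Joins associate left-to-right: parts LEFT JOIN connects on part_id gives 7 intermediate row(s).
Then LEFT JOIN `shipments c` on k2: each of those 7 rows is kept; rows whose b.k2 has no match in c get NULL for c's columns.
Result: 7 row(s).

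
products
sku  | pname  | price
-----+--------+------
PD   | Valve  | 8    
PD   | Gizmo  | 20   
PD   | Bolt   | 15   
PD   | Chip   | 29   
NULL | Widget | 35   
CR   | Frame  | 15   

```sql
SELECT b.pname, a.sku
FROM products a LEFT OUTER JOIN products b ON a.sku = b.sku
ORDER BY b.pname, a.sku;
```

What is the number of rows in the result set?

LEFT JOIN keeps every row from `products a`; unmatched rows get NULL for `products b`'s columns.
Matching on a.sku = b.sku. A NULL in a compared column never satisfies the condition.
- a (sku=PD) pairs with 4 row(s) of b.
- a (sku=PD) pairs with 4 row(s) of b.
- a (sku=PD) pairs with 4 row(s) of b.
- a (sku=PD) pairs with 4 row(s) of b.
- a (sku=NULL) has no partner → padded with NULL.
- a (sku=CR) pairs with 1 row(s) of b.
Total: 17 matched + 1 padded = 18 rows.

18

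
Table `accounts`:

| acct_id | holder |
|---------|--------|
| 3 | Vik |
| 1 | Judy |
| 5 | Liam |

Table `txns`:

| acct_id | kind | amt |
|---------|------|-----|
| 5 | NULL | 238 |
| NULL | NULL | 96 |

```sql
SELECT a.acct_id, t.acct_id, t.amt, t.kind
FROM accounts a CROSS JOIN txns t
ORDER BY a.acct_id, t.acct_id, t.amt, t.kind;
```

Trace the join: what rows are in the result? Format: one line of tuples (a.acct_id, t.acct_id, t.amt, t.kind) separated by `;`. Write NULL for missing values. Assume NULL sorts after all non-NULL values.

CROSS JOIN pairs every row of `accounts` with every row of `txns`: 3 × 2 = 6 rows.
After projecting and ordering:
a.acct_id | t.acct_id | t.amt | t.kind
1 | 5 | 238 | NULL
1 | NULL | 96 | NULL
3 | 5 | 238 | NULL
3 | NULL | 96 | NULL
5 | 5 | 238 | NULL
5 | NULL | 96 | NULL

(1, 5, 238, NULL); (1, NULL, 96, NULL); (3, 5, 238, NULL); (3, NULL, 96, NULL); (5, 5, 238, NULL); (5, NULL, 96, NULL)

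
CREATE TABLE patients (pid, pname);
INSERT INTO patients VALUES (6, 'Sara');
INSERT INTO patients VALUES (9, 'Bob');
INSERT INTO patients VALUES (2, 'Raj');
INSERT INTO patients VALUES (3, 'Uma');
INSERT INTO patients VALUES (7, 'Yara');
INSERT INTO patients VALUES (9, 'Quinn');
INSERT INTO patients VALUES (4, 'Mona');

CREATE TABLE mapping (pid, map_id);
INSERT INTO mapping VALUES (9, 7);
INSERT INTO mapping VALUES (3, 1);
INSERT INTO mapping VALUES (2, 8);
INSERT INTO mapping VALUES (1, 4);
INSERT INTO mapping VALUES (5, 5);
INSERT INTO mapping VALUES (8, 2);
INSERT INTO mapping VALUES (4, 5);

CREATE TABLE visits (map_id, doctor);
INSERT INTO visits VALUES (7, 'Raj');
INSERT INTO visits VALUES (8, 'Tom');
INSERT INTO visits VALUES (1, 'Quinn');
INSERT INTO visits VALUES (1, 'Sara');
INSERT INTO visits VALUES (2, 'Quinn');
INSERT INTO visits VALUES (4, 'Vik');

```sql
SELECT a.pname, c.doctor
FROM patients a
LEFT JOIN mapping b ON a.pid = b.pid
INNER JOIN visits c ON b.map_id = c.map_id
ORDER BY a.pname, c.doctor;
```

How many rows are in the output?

5

Joins associate left-to-right: patients LEFT JOIN mapping on pid gives 7 intermediate row(s).
Then INNER JOIN `visits c` on map_id: keep only rows whose b.map_id appears in c.
Result: 5 row(s).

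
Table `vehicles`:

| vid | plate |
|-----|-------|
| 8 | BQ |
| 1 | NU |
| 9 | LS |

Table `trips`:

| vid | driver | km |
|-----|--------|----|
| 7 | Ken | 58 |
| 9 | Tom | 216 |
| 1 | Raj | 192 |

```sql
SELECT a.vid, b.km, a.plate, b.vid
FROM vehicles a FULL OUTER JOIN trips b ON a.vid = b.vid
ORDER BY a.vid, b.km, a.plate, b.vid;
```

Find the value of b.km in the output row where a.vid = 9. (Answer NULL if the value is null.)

216

FULL OUTER JOIN keeps every row from both sides; unmatched rows get NULL for the other side's columns.
Matching on a.vid = b.vid.
Matched pairs: 2; unmatched a rows kept: 1; unmatched b rows kept: 1.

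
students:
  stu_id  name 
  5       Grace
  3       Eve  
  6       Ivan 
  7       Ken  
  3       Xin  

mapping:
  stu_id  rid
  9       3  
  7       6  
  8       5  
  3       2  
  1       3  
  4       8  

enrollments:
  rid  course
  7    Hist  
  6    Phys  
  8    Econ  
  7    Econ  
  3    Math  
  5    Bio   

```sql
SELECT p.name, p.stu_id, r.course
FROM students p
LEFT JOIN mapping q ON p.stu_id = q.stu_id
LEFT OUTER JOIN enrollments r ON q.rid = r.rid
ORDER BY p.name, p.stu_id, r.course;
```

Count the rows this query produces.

5

Step 1 — p LEFT JOIN q on stu_id → 5 row(s).
Then LEFT JOIN `enrollments r` on rid: each of those 5 rows is kept; rows whose q.rid has no match in r get NULL for r's columns.
Result: 5 row(s).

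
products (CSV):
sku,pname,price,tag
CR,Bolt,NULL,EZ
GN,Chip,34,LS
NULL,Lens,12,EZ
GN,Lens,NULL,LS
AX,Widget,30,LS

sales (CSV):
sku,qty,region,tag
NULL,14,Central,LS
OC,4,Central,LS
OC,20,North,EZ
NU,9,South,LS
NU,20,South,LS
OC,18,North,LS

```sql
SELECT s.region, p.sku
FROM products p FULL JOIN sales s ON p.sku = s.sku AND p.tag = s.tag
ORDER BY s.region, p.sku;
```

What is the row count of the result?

11

FULL OUTER JOIN keeps every row from both sides; unmatched rows get NULL for the other side's columns.
Matching on p.sku = s.sku AND p.tag = s.tag. A NULL in a compared column never satisfies the condition.
- sku=CR, tag=EZ: no s row matches, row kept with s columns NULL.
- sku=GN, tag=LS: no s row matches, row kept with s columns NULL.
- sku=NULL, tag=EZ: no s row matches, row kept with s columns NULL.
- sku=GN, tag=LS: no s row matches, row kept with s columns NULL.
- sku=AX, tag=LS: no s row matches, row kept with s columns NULL.
- plus 6 unmatched s row(s), each kept with NULL p columns.
Total: 0 matched + 11 padded = 11 rows.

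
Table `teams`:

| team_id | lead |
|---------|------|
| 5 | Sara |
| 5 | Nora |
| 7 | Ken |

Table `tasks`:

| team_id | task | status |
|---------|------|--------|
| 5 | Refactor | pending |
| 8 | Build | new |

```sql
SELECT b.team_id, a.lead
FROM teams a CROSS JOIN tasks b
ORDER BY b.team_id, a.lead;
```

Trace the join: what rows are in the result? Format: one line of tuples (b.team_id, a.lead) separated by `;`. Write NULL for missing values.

(5, Ken); (5, Nora); (5, Sara); (8, Ken); (8, Nora); (8, Sara)

CROSS JOIN pairs every row of `teams` with every row of `tasks`: 3 × 2 = 6 rows.
After projecting and ordering:
b.team_id | a.lead
5 | Ken
5 | Nora
5 | Sara
8 | Ken
8 | Nora
8 | Sara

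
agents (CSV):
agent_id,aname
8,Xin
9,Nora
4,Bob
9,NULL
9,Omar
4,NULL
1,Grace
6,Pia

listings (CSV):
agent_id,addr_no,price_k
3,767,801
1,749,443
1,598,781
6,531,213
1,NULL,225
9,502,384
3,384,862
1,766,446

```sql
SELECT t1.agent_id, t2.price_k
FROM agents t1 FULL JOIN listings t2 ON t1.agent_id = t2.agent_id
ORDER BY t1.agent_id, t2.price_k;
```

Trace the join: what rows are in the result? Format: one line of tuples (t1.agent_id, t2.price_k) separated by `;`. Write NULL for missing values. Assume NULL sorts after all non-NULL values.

FULL OUTER JOIN keeps every row from both sides; unmatched rows get NULL for the other side's columns.
Matching on t1.agent_id = t2.agent_id.
- t1 (agent_id=8) has no partner → padded with NULL.
- t1 (agent_id=9) pairs with 1 row(s) of t2.
- t1 (agent_id=4) has no partner → padded with NULL.
- t1 (agent_id=9) pairs with 1 row(s) of t2.
- t1 (agent_id=9) pairs with 1 row(s) of t2.
- t1 (agent_id=4) has no partner → padded with NULL.
- t1 (agent_id=1) pairs with 4 row(s) of t2.
- t1 (agent_id=6) pairs with 1 row(s) of t2.
- 2 t2 row(s) had no t1 match → kept, t1 columns NULL.

(1, 225); (1, 443); (1, 446); (1, 781); (4, NULL); (4, NULL); (6, 213); (8, NULL); (9, 384); (9, 384); (9, 384); (NULL, 801); (NULL, 862)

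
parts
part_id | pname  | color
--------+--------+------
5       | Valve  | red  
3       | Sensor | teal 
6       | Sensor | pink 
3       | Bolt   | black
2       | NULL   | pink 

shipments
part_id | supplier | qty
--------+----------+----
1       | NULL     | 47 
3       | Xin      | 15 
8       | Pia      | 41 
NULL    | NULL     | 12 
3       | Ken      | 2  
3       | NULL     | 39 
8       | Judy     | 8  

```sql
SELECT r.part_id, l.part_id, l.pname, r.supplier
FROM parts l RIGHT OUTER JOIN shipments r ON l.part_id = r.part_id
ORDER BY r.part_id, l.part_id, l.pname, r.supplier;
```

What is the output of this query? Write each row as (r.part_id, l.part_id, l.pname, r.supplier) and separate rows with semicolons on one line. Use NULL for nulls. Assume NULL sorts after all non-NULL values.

RIGHT JOIN keeps every row from `shipments`; unmatched rows get NULL for `parts`'s columns.
Matching on l.part_id = r.part_id. A NULL in a compared column never satisfies the condition.
- l row (part_id=5): no match.
- l row (part_id=3): matches 3 r row(s) → 3 output row(s).
- l row (part_id=6): no match.
- l row (part_id=3): matches 3 r row(s) → 3 output row(s).
- l row (part_id=2): no match.
- 4 row(s) from r found no l partner → padded with NULL.
After projecting and ordering:
r.part_id | l.part_id | l.pname | r.supplier
1 | NULL | NULL | NULL
3 | 3 | Bolt | Ken
3 | 3 | Bolt | Xin
3 | 3 | Bolt | NULL
3 | 3 | Sensor | Ken
3 | 3 | Sensor | Xin
3 | 3 | Sensor | NULL
8 | NULL | NULL | Judy
8 | NULL | NULL | Pia
NULL | NULL | NULL | NULL

(1, NULL, NULL, NULL); (3, 3, Bolt, Ken); (3, 3, Bolt, Xin); (3, 3, Bolt, NULL); (3, 3, Sensor, Ken); (3, 3, Sensor, Xin); (3, 3, Sensor, NULL); (8, NULL, NULL, Judy); (8, NULL, NULL, Pia); (NULL, NULL, NULL, NULL)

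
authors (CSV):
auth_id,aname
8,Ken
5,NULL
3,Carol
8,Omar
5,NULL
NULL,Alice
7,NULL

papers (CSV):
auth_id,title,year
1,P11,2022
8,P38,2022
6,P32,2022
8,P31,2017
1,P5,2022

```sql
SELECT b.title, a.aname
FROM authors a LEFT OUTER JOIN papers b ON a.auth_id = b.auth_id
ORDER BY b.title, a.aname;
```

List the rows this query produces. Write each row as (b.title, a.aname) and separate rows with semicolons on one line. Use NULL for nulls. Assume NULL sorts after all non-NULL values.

(P31, Ken); (P31, Omar); (P38, Ken); (P38, Omar); (NULL, Alice); (NULL, Carol); (NULL, NULL); (NULL, NULL); (NULL, NULL)

LEFT JOIN keeps every row from `authors`; unmatched rows get NULL for `papers`'s columns.
Matching on a.auth_id = b.auth_id. A NULL in a compared column never satisfies the condition.
Matched pairs: 4; unmatched a rows kept: 5.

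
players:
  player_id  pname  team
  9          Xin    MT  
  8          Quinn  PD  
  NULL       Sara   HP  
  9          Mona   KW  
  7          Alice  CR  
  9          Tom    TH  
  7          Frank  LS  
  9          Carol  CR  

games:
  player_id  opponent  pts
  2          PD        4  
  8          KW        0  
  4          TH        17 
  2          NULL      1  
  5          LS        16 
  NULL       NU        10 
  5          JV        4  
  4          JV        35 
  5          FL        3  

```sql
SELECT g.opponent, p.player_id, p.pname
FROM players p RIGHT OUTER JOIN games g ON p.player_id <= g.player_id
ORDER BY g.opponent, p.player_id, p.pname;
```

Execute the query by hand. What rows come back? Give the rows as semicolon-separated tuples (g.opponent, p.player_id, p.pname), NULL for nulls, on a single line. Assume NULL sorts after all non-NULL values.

(FL, NULL, NULL); (JV, NULL, NULL); (JV, NULL, NULL); (KW, 7, Alice); (KW, 7, Frank); (KW, 8, Quinn); (LS, NULL, NULL); (NU, NULL, NULL); (PD, NULL, NULL); (TH, NULL, NULL); (NULL, NULL, NULL)

RIGHT JOIN keeps every row from `games`; unmatched rows get NULL for `players`'s columns.
Matching on p.player_id <= g.player_id. A NULL in a compared column never satisfies the condition.
- p (player_id=9) has no partner in g.
- p (player_id=8) pairs with 1 row(s) of g.
- p (player_id=NULL) has no partner in g.
- p (player_id=9) has no partner in g.
- p (player_id=7) pairs with 1 row(s) of g.
- p (player_id=9) has no partner in g.
- p (player_id=7) pairs with 1 row(s) of g.
- p (player_id=9) has no partner in g.
- 8 g row(s) had no p match → kept, p columns NULL.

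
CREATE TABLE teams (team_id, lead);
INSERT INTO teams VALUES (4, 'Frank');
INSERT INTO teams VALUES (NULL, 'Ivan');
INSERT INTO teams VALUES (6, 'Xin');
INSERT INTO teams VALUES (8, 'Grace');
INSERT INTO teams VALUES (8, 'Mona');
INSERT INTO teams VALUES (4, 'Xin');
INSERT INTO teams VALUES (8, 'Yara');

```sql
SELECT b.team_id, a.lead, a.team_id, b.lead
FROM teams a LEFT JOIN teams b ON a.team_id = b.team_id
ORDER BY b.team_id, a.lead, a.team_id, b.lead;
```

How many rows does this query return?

15

LEFT JOIN keeps every row from `teams a`; unmatched rows get NULL for `teams b`'s columns.
Matching on a.team_id = b.team_id. A NULL in a compared column never satisfies the condition.
- team_id=4: 2 matching b row(s), so 2 row(s) emitted.
- team_id=NULL: no b row matches, row kept with b columns NULL.
- team_id=6: 1 matching b row(s), so 1 row(s) emitted.
- team_id=8: 3 matching b row(s), so 3 row(s) emitted.
- team_id=8: 3 matching b row(s), so 3 row(s) emitted.
- team_id=4: 2 matching b row(s), so 2 row(s) emitted.
- team_id=8: 3 matching b row(s), so 3 row(s) emitted.
Total: 14 matched + 1 padded = 15 rows.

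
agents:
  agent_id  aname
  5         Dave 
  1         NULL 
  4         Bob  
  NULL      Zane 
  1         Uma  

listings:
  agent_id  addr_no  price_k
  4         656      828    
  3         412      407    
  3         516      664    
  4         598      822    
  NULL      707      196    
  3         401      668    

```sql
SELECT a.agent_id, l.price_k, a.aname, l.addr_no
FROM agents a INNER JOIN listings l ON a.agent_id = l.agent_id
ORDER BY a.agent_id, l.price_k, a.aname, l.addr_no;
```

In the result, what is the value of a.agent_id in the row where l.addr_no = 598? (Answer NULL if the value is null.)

4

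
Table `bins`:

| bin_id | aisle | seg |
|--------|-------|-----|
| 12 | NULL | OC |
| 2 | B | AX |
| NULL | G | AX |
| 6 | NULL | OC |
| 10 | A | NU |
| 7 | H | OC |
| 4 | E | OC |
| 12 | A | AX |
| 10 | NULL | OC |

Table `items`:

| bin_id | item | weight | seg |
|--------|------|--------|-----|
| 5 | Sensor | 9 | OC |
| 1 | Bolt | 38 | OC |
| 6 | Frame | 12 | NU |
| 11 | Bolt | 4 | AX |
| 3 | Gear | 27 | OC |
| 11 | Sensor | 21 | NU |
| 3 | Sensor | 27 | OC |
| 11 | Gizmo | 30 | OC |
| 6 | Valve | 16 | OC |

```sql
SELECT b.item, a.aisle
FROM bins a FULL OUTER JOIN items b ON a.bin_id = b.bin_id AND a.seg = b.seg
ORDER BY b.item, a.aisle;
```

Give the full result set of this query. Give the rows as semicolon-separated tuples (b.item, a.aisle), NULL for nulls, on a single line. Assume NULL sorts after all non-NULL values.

(Bolt, NULL); (Bolt, NULL); (Frame, NULL); (Gear, NULL); (Gizmo, NULL); (Sensor, NULL); (Sensor, NULL); (Sensor, NULL); (Valve, NULL); (NULL, A); (NULL, A); (NULL, B); (NULL, E); (NULL, G); (NULL, H); (NULL, NULL); (NULL, NULL)

FULL OUTER JOIN keeps every row from both sides; unmatched rows get NULL for the other side's columns.
Matching on a.bin_id = b.bin_id AND a.seg = b.seg. A NULL in a compared column never satisfies the condition.
Matched pairs: 1; unmatched a rows kept: 8; unmatched b rows kept: 8.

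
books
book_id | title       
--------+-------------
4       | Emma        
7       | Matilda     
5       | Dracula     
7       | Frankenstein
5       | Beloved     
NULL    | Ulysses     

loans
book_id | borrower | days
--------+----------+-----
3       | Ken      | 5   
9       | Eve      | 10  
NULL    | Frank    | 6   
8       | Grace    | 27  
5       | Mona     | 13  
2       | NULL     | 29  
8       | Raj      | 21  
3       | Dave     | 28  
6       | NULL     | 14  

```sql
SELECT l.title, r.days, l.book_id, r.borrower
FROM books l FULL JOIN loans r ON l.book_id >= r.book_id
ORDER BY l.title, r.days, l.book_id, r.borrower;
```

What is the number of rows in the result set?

FULL OUTER JOIN keeps every row from both sides; unmatched rows get NULL for the other side's columns.
Matching on l.book_id >= r.book_id. A NULL in a compared column never satisfies the condition.
Matched pairs: 21; unmatched l rows kept: 1; unmatched r rows kept: 4.
Total: 21 matched + 5 padded = 26 rows.

26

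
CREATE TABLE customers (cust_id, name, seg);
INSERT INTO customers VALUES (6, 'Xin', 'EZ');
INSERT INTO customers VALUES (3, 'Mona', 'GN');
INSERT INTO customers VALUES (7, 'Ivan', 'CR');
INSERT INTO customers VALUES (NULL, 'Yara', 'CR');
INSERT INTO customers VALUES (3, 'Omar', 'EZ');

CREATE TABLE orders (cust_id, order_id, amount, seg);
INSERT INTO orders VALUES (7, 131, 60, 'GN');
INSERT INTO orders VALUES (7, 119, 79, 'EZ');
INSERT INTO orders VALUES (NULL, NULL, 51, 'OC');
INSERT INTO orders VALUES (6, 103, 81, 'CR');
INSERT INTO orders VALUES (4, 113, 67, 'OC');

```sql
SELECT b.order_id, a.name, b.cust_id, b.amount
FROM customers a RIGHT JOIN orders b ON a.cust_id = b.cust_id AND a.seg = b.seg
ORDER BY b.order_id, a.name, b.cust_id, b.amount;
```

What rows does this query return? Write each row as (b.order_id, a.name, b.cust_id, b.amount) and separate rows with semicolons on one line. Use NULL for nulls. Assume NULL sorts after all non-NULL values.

RIGHT JOIN keeps every row from `orders`; unmatched rows get NULL for `customers`'s columns.
Matching on a.cust_id = b.cust_id AND a.seg = b.seg. A NULL in a compared column never satisfies the condition.
- a (cust_id=6, seg=EZ) has no partner in b.
- a (cust_id=3, seg=GN) has no partner in b.
- a (cust_id=7, seg=CR) has no partner in b.
- a (cust_id=NULL, seg=CR) has no partner in b.
- a (cust_id=3, seg=EZ) has no partner in b.
- plus 5 unmatched b row(s), each kept with NULL a columns.
After projecting and ordering:
b.order_id | a.name | b.cust_id | b.amount
103 | NULL | 6 | 81
113 | NULL | 4 | 67
119 | NULL | 7 | 79
131 | NULL | 7 | 60
NULL | NULL | NULL | 51

(103, NULL, 6, 81); (113, NULL, 4, 67); (119, NULL, 7, 79); (131, NULL, 7, 60); (NULL, NULL, NULL, 51)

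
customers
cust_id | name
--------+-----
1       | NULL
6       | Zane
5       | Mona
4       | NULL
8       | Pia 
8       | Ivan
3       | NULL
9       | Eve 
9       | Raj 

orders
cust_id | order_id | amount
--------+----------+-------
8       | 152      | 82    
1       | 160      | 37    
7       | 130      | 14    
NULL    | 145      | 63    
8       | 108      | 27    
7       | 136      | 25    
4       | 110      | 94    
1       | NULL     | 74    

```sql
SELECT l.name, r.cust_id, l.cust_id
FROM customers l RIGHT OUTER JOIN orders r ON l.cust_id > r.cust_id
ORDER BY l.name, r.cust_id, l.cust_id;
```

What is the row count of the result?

RIGHT JOIN keeps every row from `orders`; unmatched rows get NULL for `customers`'s columns.
Matching on l.cust_id > r.cust_id. A NULL in a compared column never satisfies the condition.
- l[0] cust_id=1 → no match.
- l[1] cust_id=6 → 3 match(es) in r → 3 row(s).
- l[2] cust_id=5 → 3 match(es) in r → 3 row(s).
- l[3] cust_id=4 → 2 match(es) in r → 2 row(s).
- l[4] cust_id=8 → 5 match(es) in r → 5 row(s).
- l[5] cust_id=8 → 5 match(es) in r → 5 row(s).
- l[6] cust_id=3 → 2 match(es) in r → 2 row(s).
- l[7] cust_id=9 → 7 match(es) in r → 7 row(s).
- l[8] cust_id=9 → 7 match(es) in r → 7 row(s).
- 1 row(s) from r found no l partner → padded with NULL.
Total: 34 matched + 1 padded = 35 rows.

35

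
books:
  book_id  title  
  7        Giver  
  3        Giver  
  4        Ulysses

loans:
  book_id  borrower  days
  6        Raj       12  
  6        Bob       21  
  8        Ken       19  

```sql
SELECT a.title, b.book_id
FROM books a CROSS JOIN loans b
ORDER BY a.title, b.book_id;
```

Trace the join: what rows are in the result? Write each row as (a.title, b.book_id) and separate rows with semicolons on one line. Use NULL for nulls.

(Giver, 6); (Giver, 6); (Giver, 6); (Giver, 6); (Giver, 8); (Giver, 8); (Ulysses, 6); (Ulysses, 6); (Ulysses, 8)

CROSS JOIN pairs every row of `books` with every row of `loans`: 3 × 3 = 9 rows.
After projecting and ordering:
a.title | b.book_id
Giver | 6
Giver | 6
Giver | 6
Giver | 6
Giver | 8
Giver | 8
Ulysses | 6
Ulysses | 6
Ulysses | 8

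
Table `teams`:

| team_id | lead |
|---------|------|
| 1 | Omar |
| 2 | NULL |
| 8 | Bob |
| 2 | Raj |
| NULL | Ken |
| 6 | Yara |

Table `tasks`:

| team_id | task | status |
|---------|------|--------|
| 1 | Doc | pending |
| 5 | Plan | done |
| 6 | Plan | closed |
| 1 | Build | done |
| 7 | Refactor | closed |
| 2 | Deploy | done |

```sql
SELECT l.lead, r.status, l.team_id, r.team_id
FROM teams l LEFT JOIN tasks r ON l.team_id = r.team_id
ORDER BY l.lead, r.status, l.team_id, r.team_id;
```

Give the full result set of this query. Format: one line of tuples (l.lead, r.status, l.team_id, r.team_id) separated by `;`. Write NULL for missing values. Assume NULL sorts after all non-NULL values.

LEFT JOIN keeps every row from `teams`; unmatched rows get NULL for `tasks`'s columns.
Matching on l.team_id = r.team_id. A NULL in a compared column never satisfies the condition.
- team_id=1: 2 matching r row(s), so 2 row(s) emitted.
- team_id=2: 1 matching r row(s), so 1 row(s) emitted.
- team_id=8: no r row matches, row kept with r columns NULL.
- team_id=2: 1 matching r row(s), so 1 row(s) emitted.
- team_id=NULL: no r row matches, row kept with r columns NULL.
- team_id=6: 1 matching r row(s), so 1 row(s) emitted.
After projecting and ordering:
l.lead | r.status | l.team_id | r.team_id
Bob | NULL | 8 | NULL
Ken | NULL | NULL | NULL
Omar | done | 1 | 1
Omar | pending | 1 | 1
Raj | done | 2 | 2
Yara | closed | 6 | 6
NULL | done | 2 | 2

(Bob, NULL, 8, NULL); (Ken, NULL, NULL, NULL); (Omar, done, 1, 1); (Omar, pending, 1, 1); (Raj, done, 2, 2); (Yara, closed, 6, 6); (NULL, done, 2, 2)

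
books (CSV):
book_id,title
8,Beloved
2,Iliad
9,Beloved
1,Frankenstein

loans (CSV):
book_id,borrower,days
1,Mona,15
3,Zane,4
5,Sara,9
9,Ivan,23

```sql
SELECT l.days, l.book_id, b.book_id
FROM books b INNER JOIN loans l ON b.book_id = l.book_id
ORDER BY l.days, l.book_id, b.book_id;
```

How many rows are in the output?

2

INNER JOIN keeps only pairs where the ON condition holds.
Matching on b.book_id = l.book_id.
- book_id=8: no matching l row, dropped.
- book_id=2: no matching l row, dropped.
- book_id=9: 1 matching l row(s), so 1 row(s) emitted.
- book_id=1: 1 matching l row(s), so 1 row(s) emitted.
Total: 2 rows.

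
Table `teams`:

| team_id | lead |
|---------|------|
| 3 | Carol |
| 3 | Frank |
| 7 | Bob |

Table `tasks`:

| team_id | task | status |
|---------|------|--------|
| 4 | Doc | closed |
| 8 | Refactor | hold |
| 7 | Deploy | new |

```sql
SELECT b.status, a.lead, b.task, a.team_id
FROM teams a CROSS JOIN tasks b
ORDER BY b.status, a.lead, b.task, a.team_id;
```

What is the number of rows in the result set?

9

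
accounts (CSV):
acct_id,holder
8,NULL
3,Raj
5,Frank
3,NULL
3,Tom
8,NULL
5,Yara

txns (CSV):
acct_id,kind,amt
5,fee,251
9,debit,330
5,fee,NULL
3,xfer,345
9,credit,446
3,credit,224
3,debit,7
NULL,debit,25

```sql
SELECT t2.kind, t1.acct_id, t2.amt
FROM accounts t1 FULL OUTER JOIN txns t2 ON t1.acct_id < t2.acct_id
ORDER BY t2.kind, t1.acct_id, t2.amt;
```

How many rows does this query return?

24

FULL OUTER JOIN keeps every row from both sides; unmatched rows get NULL for the other side's columns.
Matching on t1.acct_id < t2.acct_id. A NULL in a compared column never satisfies the condition.
Matched pairs: 20; unmatched t1 rows kept: 0; unmatched t2 rows kept: 4.
Total: 20 matched + 4 padded = 24 rows.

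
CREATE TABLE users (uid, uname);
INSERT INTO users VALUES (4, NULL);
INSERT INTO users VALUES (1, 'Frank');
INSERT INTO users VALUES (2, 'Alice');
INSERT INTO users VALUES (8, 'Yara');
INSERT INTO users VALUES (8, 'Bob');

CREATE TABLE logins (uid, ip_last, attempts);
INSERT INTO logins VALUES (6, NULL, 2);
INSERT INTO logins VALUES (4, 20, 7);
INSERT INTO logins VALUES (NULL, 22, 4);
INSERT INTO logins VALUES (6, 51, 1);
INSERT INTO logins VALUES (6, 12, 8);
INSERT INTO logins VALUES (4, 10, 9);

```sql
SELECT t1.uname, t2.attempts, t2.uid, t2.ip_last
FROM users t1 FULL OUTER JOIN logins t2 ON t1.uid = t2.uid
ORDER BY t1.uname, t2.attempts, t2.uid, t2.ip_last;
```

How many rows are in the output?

10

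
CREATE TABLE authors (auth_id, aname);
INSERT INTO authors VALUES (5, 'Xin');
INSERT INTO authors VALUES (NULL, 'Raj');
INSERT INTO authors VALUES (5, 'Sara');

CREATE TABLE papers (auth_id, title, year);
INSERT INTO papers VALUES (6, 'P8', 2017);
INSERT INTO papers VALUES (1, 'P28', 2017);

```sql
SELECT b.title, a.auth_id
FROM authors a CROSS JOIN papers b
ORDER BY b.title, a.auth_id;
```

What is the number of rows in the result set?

CROSS JOIN pairs every row of `authors` with every row of `papers`: 3 × 2 = 6 rows.

6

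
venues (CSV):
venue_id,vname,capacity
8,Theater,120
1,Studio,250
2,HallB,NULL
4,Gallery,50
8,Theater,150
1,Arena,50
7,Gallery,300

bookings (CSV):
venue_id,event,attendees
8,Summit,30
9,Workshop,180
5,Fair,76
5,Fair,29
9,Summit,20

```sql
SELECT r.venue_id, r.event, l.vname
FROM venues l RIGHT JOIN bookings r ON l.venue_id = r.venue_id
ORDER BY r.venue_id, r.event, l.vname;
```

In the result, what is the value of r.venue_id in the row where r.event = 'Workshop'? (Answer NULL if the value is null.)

9

RIGHT JOIN keeps every row from `bookings`; unmatched rows get NULL for `venues`'s columns.
Matching on l.venue_id = r.venue_id.
- l (venue_id=8) pairs with 1 row(s) of r.
- l (venue_id=1) has no partner in r.
- l (venue_id=2) has no partner in r.
- l (venue_id=4) has no partner in r.
- l (venue_id=8) pairs with 1 row(s) of r.
- l (venue_id=1) has no partner in r.
- l (venue_id=7) has no partner in r.
- 4 row(s) from r found no l partner → padded with NULL.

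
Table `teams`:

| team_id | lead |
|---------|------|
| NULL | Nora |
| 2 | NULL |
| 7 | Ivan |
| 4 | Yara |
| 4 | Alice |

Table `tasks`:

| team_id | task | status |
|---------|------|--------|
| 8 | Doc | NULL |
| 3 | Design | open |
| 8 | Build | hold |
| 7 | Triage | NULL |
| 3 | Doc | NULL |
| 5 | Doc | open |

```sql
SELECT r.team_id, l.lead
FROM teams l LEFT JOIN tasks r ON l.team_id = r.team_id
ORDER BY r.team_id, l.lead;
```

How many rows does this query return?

5

LEFT JOIN keeps every row from `teams`; unmatched rows get NULL for `tasks`'s columns.
Matching on l.team_id = r.team_id. A NULL in a compared column never satisfies the condition.
- l[0] team_id=NULL → no match; kept with NULLs on the r side.
- l[1] team_id=2 → no match; kept with NULLs on the r side.
- l[2] team_id=7 → 1 match(es) in r → 1 row(s).
- l[3] team_id=4 → no match; kept with NULLs on the r side.
- l[4] team_id=4 → no match; kept with NULLs on the r side.
Total: 1 matched + 4 padded = 5 rows.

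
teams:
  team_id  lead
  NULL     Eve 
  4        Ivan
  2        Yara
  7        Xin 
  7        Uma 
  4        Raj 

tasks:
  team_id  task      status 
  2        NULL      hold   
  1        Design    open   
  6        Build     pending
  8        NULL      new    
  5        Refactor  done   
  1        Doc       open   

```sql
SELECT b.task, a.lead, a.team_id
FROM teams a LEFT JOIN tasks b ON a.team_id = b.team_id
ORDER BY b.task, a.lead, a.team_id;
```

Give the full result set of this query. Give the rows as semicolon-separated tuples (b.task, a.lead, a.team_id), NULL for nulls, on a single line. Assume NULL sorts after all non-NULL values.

LEFT JOIN keeps every row from `teams`; unmatched rows get NULL for `tasks`'s columns.
Matching on a.team_id = b.team_id. A NULL in a compared column never satisfies the condition.
Matched pairs: 1; unmatched a rows kept: 5.

(NULL, Eve, NULL); (NULL, Ivan, 4); (NULL, Raj, 4); (NULL, Uma, 7); (NULL, Xin, 7); (NULL, Yara, 2)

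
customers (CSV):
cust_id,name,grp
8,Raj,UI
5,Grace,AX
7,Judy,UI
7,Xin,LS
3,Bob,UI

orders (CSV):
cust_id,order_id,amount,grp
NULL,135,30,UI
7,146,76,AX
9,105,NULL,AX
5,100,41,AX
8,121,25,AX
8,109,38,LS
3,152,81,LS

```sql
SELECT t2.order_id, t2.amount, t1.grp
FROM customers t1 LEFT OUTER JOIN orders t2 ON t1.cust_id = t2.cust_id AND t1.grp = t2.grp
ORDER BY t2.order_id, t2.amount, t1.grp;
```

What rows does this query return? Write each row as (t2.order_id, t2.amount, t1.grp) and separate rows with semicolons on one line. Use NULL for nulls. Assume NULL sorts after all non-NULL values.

LEFT JOIN keeps every row from `customers`; unmatched rows get NULL for `orders`'s columns.
Matching on t1.cust_id = t2.cust_id AND t1.grp = t2.grp. A NULL in a compared column never satisfies the condition.
Matched pairs: 1; unmatched t1 rows kept: 4.

(100, 41, AX); (NULL, NULL, LS); (NULL, NULL, UI); (NULL, NULL, UI); (NULL, NULL, UI)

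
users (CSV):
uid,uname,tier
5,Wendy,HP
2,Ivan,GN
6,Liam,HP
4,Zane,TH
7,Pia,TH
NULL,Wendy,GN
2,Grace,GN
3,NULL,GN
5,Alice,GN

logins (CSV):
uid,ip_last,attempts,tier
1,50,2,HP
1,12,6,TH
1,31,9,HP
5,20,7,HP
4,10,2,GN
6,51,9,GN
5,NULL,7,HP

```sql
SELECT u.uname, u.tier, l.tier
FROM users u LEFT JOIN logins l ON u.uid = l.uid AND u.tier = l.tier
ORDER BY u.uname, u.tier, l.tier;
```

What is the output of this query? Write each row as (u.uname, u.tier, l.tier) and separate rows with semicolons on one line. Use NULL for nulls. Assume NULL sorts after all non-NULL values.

LEFT JOIN keeps every row from `users`; unmatched rows get NULL for `logins`'s columns.
Matching on u.uid = l.uid AND u.tier = l.tier. A NULL in a compared column never satisfies the condition.
- uid=5, tier=HP: 2 matching l row(s), so 2 row(s) emitted.
- uid=2, tier=GN: no l row matches, row kept with l columns NULL.
- uid=6, tier=HP: no l row matches, row kept with l columns NULL.
- uid=4, tier=TH: no l row matches, row kept with l columns NULL.
- uid=7, tier=TH: no l row matches, row kept with l columns NULL.
- uid=NULL, tier=GN: no l row matches, row kept with l columns NULL.
- uid=2, tier=GN: no l row matches, row kept with l columns NULL.
- uid=3, tier=GN: no l row matches, row kept with l columns NULL.
- uid=5, tier=GN: no l row matches, row kept with l columns NULL.
After projecting and ordering:
u.uname | u.tier | l.tier
Alice | GN | NULL
Grace | GN | NULL
Ivan | GN | NULL
Liam | HP | NULL
Pia | TH | NULL
Wendy | GN | NULL
Wendy | HP | HP
Wendy | HP | HP
Zane | TH | NULL
NULL | GN | NULL

(Alice, GN, NULL); (Grace, GN, NULL); (Ivan, GN, NULL); (Liam, HP, NULL); (Pia, TH, NULL); (Wendy, GN, NULL); (Wendy, HP, HP); (Wendy, HP, HP); (Zane, TH, NULL); (NULL, GN, NULL)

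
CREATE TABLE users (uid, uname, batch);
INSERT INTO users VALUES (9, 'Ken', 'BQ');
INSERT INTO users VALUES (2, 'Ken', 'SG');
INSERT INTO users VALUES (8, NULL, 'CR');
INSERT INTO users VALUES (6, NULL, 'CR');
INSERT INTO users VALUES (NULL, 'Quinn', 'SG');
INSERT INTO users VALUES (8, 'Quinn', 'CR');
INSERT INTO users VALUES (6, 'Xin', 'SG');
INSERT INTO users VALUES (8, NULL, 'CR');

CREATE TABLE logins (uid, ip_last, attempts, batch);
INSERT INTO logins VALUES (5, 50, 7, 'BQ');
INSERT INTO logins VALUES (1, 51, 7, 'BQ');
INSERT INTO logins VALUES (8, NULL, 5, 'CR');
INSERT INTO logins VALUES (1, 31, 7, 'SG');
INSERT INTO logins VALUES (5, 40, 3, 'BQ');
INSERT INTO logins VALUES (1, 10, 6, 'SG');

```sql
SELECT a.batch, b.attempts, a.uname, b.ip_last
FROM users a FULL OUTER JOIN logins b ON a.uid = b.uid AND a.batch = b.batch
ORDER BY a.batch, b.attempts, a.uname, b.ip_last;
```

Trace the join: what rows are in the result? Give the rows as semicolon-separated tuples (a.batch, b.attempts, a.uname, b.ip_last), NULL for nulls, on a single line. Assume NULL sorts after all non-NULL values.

(BQ, NULL, Ken, NULL); (CR, 5, Quinn, NULL); (CR, 5, NULL, NULL); (CR, 5, NULL, NULL); (CR, NULL, NULL, NULL); (SG, NULL, Ken, NULL); (SG, NULL, Quinn, NULL); (SG, NULL, Xin, NULL); (NULL, 3, NULL, 40); (NULL, 6, NULL, 10); (NULL, 7, NULL, 31); (NULL, 7, NULL, 50); (NULL, 7, NULL, 51)

FULL OUTER JOIN keeps every row from both sides; unmatched rows get NULL for the other side's columns.
Matching on a.uid = b.uid AND a.batch = b.batch. A NULL in a compared column never satisfies the condition.
- uid=9, batch=BQ: no b row matches, row kept with b columns NULL.
- uid=2, batch=SG: no b row matches, row kept with b columns NULL.
- uid=8, batch=CR: 1 matching b row(s), so 1 row(s) emitted.
- uid=6, batch=CR: no b row matches, row kept with b columns NULL.
- uid=NULL, batch=SG: no b row matches, row kept with b columns NULL.
- uid=8, batch=CR: 1 matching b row(s), so 1 row(s) emitted.
- uid=6, batch=SG: no b row matches, row kept with b columns NULL.
- uid=8, batch=CR: 1 matching b row(s), so 1 row(s) emitted.
- 5 b row(s) had no a match → kept, a columns NULL.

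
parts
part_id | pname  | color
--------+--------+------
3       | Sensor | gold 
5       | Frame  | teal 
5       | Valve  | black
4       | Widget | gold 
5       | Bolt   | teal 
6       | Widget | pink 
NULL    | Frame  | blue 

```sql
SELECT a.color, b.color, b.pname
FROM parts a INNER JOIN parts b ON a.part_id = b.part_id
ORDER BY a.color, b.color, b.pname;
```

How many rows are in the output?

INNER JOIN keeps only pairs where the ON condition holds.
Matching on a.part_id = b.part_id. A NULL in a compared column never satisfies the condition.
Matched pairs: 12.
Total: 12 rows.

12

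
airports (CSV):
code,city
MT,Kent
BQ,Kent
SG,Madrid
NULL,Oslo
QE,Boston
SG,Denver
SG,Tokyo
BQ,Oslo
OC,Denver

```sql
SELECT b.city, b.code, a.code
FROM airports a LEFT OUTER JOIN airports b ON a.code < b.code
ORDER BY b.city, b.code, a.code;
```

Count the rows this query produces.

LEFT JOIN keeps every row from `airports a`; unmatched rows get NULL for `airports b`'s columns.
Matching on a.code < b.code. A NULL in a compared column never satisfies the condition.
- a row (code=MT): matches 5 b row(s) → 5 output row(s).
- a row (code=BQ): matches 6 b row(s) → 6 output row(s).
- a row (code=SG): no match → kept, b columns NULL.
- a row (code=NULL): no match → kept, b columns NULL.
- a row (code=QE): matches 3 b row(s) → 3 output row(s).
- a row (code=SG): no match → kept, b columns NULL.
- a row (code=SG): no match → kept, b columns NULL.
- a row (code=BQ): matches 6 b row(s) → 6 output row(s).
- a row (code=OC): matches 4 b row(s) → 4 output row(s).
Total: 24 matched + 4 padded = 28 rows.

28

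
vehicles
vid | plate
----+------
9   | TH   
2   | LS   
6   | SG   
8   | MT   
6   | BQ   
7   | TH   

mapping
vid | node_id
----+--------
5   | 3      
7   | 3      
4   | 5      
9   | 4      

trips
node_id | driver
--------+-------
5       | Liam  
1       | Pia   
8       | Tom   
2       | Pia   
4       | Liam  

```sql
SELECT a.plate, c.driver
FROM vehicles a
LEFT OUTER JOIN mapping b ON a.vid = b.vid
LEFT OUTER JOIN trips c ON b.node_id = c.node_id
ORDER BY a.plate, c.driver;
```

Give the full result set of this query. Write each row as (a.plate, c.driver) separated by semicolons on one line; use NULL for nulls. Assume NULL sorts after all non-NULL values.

(BQ, NULL); (LS, NULL); (MT, NULL); (SG, NULL); (TH, Liam); (TH, NULL)

Joins associate left-to-right: vehicles LEFT JOIN mapping on vid gives 6 intermediate row(s).
Then LEFT JOIN `trips c` on node_id: each of those 6 rows is kept; rows whose b.node_id has no match in c get NULL for c's columns.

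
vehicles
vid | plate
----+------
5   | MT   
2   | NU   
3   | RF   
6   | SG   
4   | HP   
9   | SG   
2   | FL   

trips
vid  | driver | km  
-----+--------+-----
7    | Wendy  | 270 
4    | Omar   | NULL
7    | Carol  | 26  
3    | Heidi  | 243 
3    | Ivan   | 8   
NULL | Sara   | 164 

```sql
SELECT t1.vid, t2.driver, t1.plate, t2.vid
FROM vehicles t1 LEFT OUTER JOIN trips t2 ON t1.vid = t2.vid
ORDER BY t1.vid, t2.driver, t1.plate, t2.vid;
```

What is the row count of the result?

LEFT JOIN keeps every row from `vehicles`; unmatched rows get NULL for `trips`'s columns.
Matching on t1.vid = t2.vid. A NULL in a compared column never satisfies the condition.
- vid=5: no t2 row matches, row kept with t2 columns NULL.
- vid=2: no t2 row matches, row kept with t2 columns NULL.
- vid=3: 2 matching t2 row(s), so 2 row(s) emitted.
- vid=6: no t2 row matches, row kept with t2 columns NULL.
- vid=4: 1 matching t2 row(s), so 1 row(s) emitted.
- vid=9: no t2 row matches, row kept with t2 columns NULL.
- vid=2: no t2 row matches, row kept with t2 columns NULL.
Total: 3 matched + 5 padded = 8 rows.

8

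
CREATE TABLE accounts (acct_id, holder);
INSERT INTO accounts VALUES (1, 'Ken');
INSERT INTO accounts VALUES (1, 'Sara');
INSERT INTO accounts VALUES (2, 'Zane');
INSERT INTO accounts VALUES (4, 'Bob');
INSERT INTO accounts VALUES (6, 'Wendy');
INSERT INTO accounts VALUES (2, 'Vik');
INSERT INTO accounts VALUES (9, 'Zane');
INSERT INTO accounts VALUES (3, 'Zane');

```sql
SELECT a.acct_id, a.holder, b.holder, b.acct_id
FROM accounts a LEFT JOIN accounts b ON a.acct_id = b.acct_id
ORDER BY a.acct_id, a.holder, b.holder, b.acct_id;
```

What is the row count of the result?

12

LEFT JOIN keeps every row from `accounts a`; unmatched rows get NULL for `accounts b`'s columns.
Matching on a.acct_id = b.acct_id.
Matched pairs: 12; unmatched a rows kept: 0.
Total: 12 rows.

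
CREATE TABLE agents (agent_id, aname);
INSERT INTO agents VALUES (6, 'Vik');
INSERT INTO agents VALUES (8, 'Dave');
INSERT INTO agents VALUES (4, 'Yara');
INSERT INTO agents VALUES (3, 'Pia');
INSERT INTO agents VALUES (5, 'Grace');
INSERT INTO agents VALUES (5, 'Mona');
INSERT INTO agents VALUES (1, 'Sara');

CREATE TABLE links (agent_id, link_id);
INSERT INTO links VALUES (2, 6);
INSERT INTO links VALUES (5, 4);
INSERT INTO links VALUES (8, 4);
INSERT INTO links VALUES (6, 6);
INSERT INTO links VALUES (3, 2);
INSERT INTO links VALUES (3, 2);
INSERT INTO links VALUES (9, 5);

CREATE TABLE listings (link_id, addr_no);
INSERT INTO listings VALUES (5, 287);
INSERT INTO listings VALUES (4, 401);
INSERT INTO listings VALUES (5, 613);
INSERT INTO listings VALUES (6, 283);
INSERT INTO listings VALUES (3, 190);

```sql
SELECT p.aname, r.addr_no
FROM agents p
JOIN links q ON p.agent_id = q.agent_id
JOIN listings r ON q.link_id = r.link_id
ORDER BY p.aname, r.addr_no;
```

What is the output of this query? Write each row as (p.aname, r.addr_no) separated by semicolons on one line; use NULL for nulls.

(Dave, 401); (Grace, 401); (Mona, 401); (Vik, 283)

Step 1 — p INNER JOIN q on agent_id → 6 row(s).
Then INNER JOIN `listings r` on link_id: keep only rows whose q.link_id appears in r.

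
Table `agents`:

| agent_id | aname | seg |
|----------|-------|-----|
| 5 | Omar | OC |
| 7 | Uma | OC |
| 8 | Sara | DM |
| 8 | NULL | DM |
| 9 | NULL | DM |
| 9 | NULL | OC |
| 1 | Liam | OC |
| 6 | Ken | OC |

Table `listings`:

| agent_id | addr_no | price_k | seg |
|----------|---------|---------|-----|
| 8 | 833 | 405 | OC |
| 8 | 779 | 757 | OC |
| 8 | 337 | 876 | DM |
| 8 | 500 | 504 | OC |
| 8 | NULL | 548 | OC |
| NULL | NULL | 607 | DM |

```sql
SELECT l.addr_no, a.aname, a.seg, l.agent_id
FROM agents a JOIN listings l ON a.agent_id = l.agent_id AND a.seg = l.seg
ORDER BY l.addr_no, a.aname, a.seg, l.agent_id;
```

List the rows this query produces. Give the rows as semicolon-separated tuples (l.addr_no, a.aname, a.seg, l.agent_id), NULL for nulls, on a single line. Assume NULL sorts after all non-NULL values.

INNER JOIN keeps only pairs where the ON condition holds.
Matching on a.agent_id = l.agent_id AND a.seg = l.seg. A NULL in a compared column never satisfies the condition.
- a (agent_id=5, seg=OC) has no partner → excluded.
- a (agent_id=7, seg=OC) has no partner → excluded.
- a (agent_id=8, seg=DM) pairs with 1 row(s) of l.
- a (agent_id=8, seg=DM) pairs with 1 row(s) of l.
- a (agent_id=9, seg=DM) has no partner → excluded.
- a (agent_id=9, seg=OC) has no partner → excluded.
- a (agent_id=1, seg=OC) has no partner → excluded.
- a (agent_id=6, seg=OC) has no partner → excluded.
After projecting and ordering:
l.addr_no | a.aname | a.seg | l.agent_id
337 | Sara | DM | 8
337 | NULL | DM | 8

(337, Sara, DM, 8); (337, NULL, DM, 8)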